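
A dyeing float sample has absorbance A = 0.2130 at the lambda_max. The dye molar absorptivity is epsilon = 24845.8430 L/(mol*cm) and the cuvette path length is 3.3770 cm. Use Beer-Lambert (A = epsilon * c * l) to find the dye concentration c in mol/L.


Formula: c = A / (epsilon * l)
Substituting: c = 0.2130 / (24845.8430 * 3.3770)
Result: 2.5386e-06 mol/L


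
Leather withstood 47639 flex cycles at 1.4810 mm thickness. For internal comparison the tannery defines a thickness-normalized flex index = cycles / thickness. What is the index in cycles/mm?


Formula: Index = cycles / thickness
Substituting: Index = 47639 / 1.4810
Result: 32166.7792 cycles/mm


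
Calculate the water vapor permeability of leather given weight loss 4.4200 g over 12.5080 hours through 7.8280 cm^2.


Formula: WVP = loss / (area * time)
Substituting: WVP = 4.4200 / (7.8280 * 12.5080)
Result: 0.0451423 g/(cm^2*hr)


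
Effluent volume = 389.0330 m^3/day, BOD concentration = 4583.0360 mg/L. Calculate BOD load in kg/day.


Formula: BOD_load = volume * conc / 1000
Substituting: BOD_load = 389.0330 * 4583.0360 / 1000
Result: 1782.9522 kg/day


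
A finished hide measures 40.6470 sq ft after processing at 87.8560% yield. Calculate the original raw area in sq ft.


Formula: raw = finished * 100 / yield
Substituting: raw = 40.6470 * 100 / 87.8560
Result: 46.2655 sq ft


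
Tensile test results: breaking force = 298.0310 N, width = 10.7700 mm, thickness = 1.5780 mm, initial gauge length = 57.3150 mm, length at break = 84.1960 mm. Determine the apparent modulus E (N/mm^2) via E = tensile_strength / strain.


TS = F / (w * t) = 298.0310 / (10.7700 * 1.5780) = 17.5363 N/mm^2
strain = (Lf - L0) / L0 = (84.1960 - 57.3150) / 57.3150 = 0.4690
E = TS / strain = 17.5363 / 0.4690 = 37.3905 N/mm^2


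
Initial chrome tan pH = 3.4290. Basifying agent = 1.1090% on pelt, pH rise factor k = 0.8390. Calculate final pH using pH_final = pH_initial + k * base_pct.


Formula: pH_final = pH_initial + k * base_pct
Substituting: pH_final = 3.4290 + 0.8390 * 1.1090
Result: 4.3595


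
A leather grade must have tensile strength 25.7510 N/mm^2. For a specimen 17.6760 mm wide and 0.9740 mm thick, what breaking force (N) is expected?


Formula: F = TS * w * t
Substituting: F = 25.7510 * 17.6760 * 0.9740
Result: 443.3401 N


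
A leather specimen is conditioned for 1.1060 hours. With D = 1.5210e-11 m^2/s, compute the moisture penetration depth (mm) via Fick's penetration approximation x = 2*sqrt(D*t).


t = 1.1060 hr * 3600 = 3981.6000 s
D * t = 1.5210e-11 * 3981.6000 = 6.0560e-08
x = 2 * sqrt(D*t) = 2 * sqrt(6.0560e-08) = 4.9218e-04 m = 0.4922 mm


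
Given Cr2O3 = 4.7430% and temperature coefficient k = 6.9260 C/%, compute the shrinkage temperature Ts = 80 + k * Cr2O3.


Formula: Ts = 80 + k * Cr2O3
Substituting: Ts = 80 + 6.9260 * 4.7430
Result: 112.8500 C


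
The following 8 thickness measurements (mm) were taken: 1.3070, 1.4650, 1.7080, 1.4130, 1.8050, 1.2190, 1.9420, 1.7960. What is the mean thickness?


Formula: Average = sum / n
Substituting: Average = 12.6550 / 8
Result: 1.5819 mm


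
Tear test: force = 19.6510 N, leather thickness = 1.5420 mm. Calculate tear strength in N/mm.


Formula: Tear strength = force / thickness
Substituting: Tear strength = 19.6510 / 1.5420
Result: 12.7438 N/mm


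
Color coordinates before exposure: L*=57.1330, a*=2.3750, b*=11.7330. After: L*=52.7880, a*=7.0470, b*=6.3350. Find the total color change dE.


dL = -4.3450, da = 4.6720, db = -5.3980
dE = sqrt((-4.3450)^2 + 4.6720^2 + (-5.3980)^2) = 8.3573


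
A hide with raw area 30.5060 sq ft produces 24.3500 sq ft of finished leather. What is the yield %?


Formula: Yield = finished / raw * 100
Substituting: Yield = 24.3500 / 30.5060 * 100
Result: 79.8204 %


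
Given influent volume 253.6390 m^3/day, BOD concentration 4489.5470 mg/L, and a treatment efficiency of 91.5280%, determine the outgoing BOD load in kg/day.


Load_in = volume * conc / 1000 = 253.6390 * 4489.5470 / 1000 = 1138.7242 kg/day
Removed = Load_in * eff / 100 = 1138.7242 * 91.5280 / 100 = 1042.2515 kg/day
Load_out = Load_in - Removed = 1138.7242 - 1042.2515 = 96.4727 kg/day


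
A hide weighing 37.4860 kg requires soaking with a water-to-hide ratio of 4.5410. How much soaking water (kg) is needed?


Formula: Water = hide_weight * ratio
Substituting: Water = 37.4860 * 4.5410
Result: 170.2239 kg


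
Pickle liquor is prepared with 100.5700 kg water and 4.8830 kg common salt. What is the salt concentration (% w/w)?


Formula: Conc = salt / (water + salt) * 100
Substituting: Conc = 4.8830 / (100.5700 + 4.8830) * 100
Result: 4.6305 %


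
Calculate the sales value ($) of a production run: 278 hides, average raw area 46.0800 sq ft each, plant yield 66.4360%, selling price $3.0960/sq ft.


Raw_total = N * avg_area = 278 * 46.0800 = 12810.2400 sq ft
Finished = Raw_total * yield / 100 = 12810.2400 * 66.4360 / 100 = 8510.6110 sq ft
Value = Finished * price = 8510.6110 * 3.0960 = 26348.8518 $


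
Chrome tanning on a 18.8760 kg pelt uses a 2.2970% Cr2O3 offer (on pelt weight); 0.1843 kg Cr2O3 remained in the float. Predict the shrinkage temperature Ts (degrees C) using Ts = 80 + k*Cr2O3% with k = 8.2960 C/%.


Offered = pelt * offer_pct / 100 = 18.8760 * 2.2970 / 100 = 0.4336 kg
Uptake = offered - residual = 0.4336 - 0.1843 = 0.2493 kg
Cr2O3% on pelt = uptake / pelt * 100 = 0.2493 / 18.8760 * 100 = 1.3206 %
Ts = 80 + k * Cr2O3% = 80 + 8.2960 * 1.3206 = 90.9559 C


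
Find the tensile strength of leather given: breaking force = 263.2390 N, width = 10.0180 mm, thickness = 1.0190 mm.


Formula: TS = force / (width * thickness)
Substituting: TS = 263.2390 / (10.0180 * 1.0190)
Result: 25.7867 N/mm^2


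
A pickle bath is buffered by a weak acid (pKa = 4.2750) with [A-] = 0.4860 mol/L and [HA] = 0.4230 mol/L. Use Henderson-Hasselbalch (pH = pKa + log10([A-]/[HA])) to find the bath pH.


ratio = [A-] / [HA] = 0.4860 / 0.4230 = 1.1489
log10(ratio) = 0.0602959
pH = pKa + log10(ratio) = 4.2750 + 0.0602959 = 4.3353


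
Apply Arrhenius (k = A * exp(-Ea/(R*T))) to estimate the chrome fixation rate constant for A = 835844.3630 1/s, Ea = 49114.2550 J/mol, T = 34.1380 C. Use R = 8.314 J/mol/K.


T_K = T_C + 273.15 = 34.1380 + 273.15 = 307.2880 K
exponent = -Ea / (R * T_K) = -49114.2550 / (8.314 * 307.2880) = -19.2244
k = A * exp(exponent) = 835844.3630 * exp(-19.2244) = 0.00374189 1/s


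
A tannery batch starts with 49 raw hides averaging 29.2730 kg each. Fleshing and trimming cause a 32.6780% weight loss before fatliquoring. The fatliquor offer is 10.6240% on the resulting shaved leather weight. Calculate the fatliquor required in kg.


Total_raw = N * avg_wt = 49 * 29.2730 = 1434.3770 kg
Substrate = Total_raw * (1 - loss/100) = 1434.3770 * (1 - 32.6780/100) = 965.6513 kg
Fat = Substrate * pct / 100 = 965.6513 * 10.6240 / 100 = 102.5908 kg


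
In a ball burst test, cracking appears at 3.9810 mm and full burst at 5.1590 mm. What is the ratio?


Formula: Ratio = crack / burst
Substituting: Ratio = 3.9810 / 5.1590
Result: 0.7717


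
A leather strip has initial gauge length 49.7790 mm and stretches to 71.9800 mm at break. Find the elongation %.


Formula: Elongation = (Lf - L0) / L0 * 100
Substituting: Elongation = (71.9800 - 49.7790) / 49.7790 * 100
Result: 44.5991 %


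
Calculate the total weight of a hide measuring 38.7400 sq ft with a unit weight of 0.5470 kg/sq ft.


Formula: Weight = area * weight_per_sqft
Substituting: Weight = 38.7400 * 0.5470
Result: 21.1908 kg


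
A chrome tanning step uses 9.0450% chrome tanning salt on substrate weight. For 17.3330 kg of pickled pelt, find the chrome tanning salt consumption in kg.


Formula: Chrome = substrate * pct / 100
Substituting: Chrome = 17.3330 * 9.0450 / 100
Result: 1.5678 kg


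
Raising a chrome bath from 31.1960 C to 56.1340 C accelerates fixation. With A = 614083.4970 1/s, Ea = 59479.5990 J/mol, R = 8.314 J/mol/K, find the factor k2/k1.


T1 = 31.1960 + 273.15 = 304.3460 K; T2 = 56.1340 + 273.15 = 329.2840 K
k1 = A * exp(-Ea/(R*T1)) = 614083.4970 * exp(-59479.5990/(8.314*304.3460)) = 3.7969e-05 1/s
k2 = A * exp(-Ea/(R*T2)) = 614083.4970 * exp(-59479.5990/(8.314*329.2840)) = 2.2521e-04 1/s
k2/k1 = 2.2521e-04 / 3.7969e-05 = 5.9313


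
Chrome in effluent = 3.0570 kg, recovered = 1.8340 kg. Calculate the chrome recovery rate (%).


Formula: Recovery = recovered / input * 100
Substituting: Recovery = 1.8340 / 3.0570 * 100
Result: 59.9935 %


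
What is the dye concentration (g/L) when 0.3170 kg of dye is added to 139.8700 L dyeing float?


Formula: Conc = dye_mass(kg) / volume(L) * 1000
Substituting: Conc = 0.3170 / 139.8700 * 1000
Result: 2.2664 g/L


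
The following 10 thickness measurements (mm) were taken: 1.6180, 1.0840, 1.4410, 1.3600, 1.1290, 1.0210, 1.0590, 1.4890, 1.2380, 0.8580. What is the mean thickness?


Formula: Average = sum / n
Substituting: Average = 12.2970 / 10
Result: 1.2297 mm


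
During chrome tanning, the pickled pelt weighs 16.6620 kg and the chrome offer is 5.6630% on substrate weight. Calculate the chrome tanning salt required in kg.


Formula: Chrome = substrate * pct / 100
Substituting: Chrome = 16.6620 * 5.6630 / 100
Result: 0.9436 kg


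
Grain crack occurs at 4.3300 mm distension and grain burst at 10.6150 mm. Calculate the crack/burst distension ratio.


Formula: Ratio = crack / burst
Substituting: Ratio = 4.3300 / 10.6150
Result: 0.4079


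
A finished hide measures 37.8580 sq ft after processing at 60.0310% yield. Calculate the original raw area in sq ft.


Formula: raw = finished * 100 / yield
Substituting: raw = 37.8580 * 100 / 60.0310
Result: 63.0641 sq ft


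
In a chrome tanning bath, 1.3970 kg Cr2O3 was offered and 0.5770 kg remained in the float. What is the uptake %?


Formula: Uptake = (offered - residual) / offered * 100
Substituting: Uptake = (1.3970 - 0.5770) / 1.3970 * 100
Result: 58.6972 %


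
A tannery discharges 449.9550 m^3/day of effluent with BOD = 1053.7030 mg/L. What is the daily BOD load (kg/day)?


Formula: BOD_load = volume * conc / 1000
Substituting: BOD_load = 449.9550 * 1053.7030 / 1000
Result: 474.1189 kg/day


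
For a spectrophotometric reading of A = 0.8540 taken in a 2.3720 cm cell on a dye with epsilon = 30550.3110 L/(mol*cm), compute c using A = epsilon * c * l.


Formula: c = A / (epsilon * l)
Substituting: c = 0.8540 / (30550.3110 * 2.3720)
Result: 1.1785e-05 mol/L


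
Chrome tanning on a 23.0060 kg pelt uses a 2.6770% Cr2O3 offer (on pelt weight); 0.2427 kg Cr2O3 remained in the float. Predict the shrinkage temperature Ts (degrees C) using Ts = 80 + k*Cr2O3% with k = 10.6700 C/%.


Offered = pelt * offer_pct / 100 = 23.0060 * 2.6770 / 100 = 0.6159 kg
Uptake = offered - residual = 0.6159 - 0.2427 = 0.3732 kg
Cr2O3% on pelt = uptake / pelt * 100 = 0.3732 / 23.0060 * 100 = 1.6221 %
Ts = 80 + k * Cr2O3% = 80 + 10.6700 * 1.6221 = 97.3074 C


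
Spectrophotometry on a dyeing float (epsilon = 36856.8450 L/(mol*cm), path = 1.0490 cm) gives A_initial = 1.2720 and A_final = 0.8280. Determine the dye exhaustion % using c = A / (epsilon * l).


c_initial = A_i / (epsilon * l) = 1.2720 / (36856.8450 * 1.0490) = 3.2900e-05 mol/L
c_final = A_f / (epsilon * l) = 0.8280 / (36856.8450 * 1.0490) = 2.1416e-05 mol/L
Exhaustion = (c_initial - c_final) / c_initial * 100 = (3.2900e-05 - 2.1416e-05) / 3.2900e-05 * 100 = 34.9057 %


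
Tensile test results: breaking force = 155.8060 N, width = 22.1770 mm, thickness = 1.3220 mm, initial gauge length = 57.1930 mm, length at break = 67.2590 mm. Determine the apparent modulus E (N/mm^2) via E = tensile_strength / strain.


TS = F / (w * t) = 155.8060 / (22.1770 * 1.3220) = 5.3143 N/mm^2
strain = (Lf - L0) / L0 = (67.2590 - 57.1930) / 57.1930 = 0.1760
E = TS / strain = 5.3143 / 0.1760 = 30.1951 N/mm^2


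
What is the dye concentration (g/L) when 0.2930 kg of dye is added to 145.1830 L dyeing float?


Formula: Conc = dye_mass(kg) / volume(L) * 1000
Substituting: Conc = 0.2930 / 145.1830 * 1000
Result: 2.0181 g/L


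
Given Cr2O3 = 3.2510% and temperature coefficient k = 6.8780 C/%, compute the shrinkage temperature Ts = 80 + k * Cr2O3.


Formula: Ts = 80 + k * Cr2O3
Substituting: Ts = 80 + 6.8780 * 3.2510
Result: 102.3604 C


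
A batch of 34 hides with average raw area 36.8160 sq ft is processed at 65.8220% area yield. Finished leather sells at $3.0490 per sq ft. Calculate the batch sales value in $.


Raw_total = N * avg_area = 34 * 36.8160 = 1251.7440 sq ft
Finished = Raw_total * yield / 100 = 1251.7440 * 65.8220 / 100 = 823.9229 sq ft
Value = Finished * price = 823.9229 * 3.0490 = 2512.1410 $


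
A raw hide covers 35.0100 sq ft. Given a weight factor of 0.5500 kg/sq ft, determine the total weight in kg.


Formula: Weight = area * weight_per_sqft
Substituting: Weight = 35.0100 * 0.5500
Result: 19.2555 kg


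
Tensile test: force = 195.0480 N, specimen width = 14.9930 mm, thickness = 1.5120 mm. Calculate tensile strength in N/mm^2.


Formula: TS = force / (width * thickness)
Substituting: TS = 195.0480 / (14.9930 * 1.5120)
Result: 8.6040 N/mm^2


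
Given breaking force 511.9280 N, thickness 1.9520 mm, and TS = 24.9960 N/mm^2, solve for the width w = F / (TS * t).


Formula: w = F / (TS * t)
Substituting: w = 511.9280 / (24.9960 * 1.9520)
Result: 10.4920 mm


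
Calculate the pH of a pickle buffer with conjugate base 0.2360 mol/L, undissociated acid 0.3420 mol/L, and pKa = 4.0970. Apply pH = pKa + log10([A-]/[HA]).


ratio = [A-] / [HA] = 0.2360 / 0.3420 = 0.6901
log10(ratio) = -0.1611
pH = pKa + log10(ratio) = 4.0970 - 0.1611 = 3.9359


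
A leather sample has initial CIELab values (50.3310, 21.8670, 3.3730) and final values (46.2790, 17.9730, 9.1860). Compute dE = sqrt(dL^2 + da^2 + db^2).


dL = -4.0520, da = -3.8940, db = 5.8130
dE = sqrt((-4.0520)^2 + (-3.8940)^2 + 5.8130^2) = 8.0854


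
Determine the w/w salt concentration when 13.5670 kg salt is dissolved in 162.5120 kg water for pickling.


Formula: Conc = salt / (water + salt) * 100
Substituting: Conc = 13.5670 / (162.5120 + 13.5670) * 100
Result: 7.7051 %


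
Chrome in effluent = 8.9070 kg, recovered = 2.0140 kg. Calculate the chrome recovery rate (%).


Formula: Recovery = recovered / input * 100
Substituting: Recovery = 2.0140 / 8.9070 * 100
Result: 22.6114 %


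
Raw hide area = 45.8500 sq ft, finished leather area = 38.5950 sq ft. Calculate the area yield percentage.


Formula: Yield = finished / raw * 100
Substituting: Yield = 38.5950 / 45.8500 * 100
Result: 84.1767 %


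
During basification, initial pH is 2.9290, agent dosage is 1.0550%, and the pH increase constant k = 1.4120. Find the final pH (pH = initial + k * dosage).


Formula: pH_final = pH_initial + k * base_pct
Substituting: pH_final = 2.9290 + 1.4120 * 1.0550
Result: 4.4187


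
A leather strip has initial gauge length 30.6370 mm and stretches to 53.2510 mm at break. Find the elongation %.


Formula: Elongation = (Lf - L0) / L0 * 100
Substituting: Elongation = (53.2510 - 30.6370) / 30.6370 * 100
Result: 73.8127 %


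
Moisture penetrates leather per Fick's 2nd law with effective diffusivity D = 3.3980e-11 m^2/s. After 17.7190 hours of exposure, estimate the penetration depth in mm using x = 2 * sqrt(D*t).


t = 17.7190 hr * 3600 = 63788.4000 s
D * t = 3.3980e-11 * 63788.4000 = 2.1675e-06
x = 2 * sqrt(D*t) = 2 * sqrt(2.1675e-06) = 0.00294451 m = 2.9445 mm


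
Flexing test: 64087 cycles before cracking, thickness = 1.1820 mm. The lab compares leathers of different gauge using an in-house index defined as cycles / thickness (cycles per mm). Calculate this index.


Formula: Index = cycles / thickness
Substituting: Index = 64087 / 1.1820
Result: 54219.1201 cycles/mm


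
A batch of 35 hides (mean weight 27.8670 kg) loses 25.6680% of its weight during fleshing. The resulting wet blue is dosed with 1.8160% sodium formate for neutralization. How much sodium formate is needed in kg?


Total_raw = N * avg_wt = 35 * 27.8670 = 975.3450 kg
Substrate = Total_raw * (1 - loss/100) = 975.3450 * (1 - 25.6680/100) = 724.9934 kg
Neutralizer = Substrate * pct / 100 = 724.9934 * 1.8160 / 100 = 13.1659 kg


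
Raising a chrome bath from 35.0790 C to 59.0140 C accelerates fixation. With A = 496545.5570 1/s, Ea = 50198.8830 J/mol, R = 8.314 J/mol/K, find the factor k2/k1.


T1 = 35.0790 + 273.15 = 308.2290 K; T2 = 59.0140 + 273.15 = 332.1640 K
k1 = A * exp(-Ea/(R*T1)) = 496545.5570 * exp(-50198.8830/(8.314*308.2290)) = 0.00154383 1/s
k2 = A * exp(-Ea/(R*T2)) = 496545.5570 * exp(-50198.8830/(8.314*332.1640)) = 0.00633315 1/s
k2/k1 = 0.00633315 / 0.00154383 = 4.1022


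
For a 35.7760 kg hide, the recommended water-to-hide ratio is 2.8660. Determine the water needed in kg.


Formula: Water = hide_weight * ratio
Substituting: Water = 35.7760 * 2.8660
Result: 102.5340 kg


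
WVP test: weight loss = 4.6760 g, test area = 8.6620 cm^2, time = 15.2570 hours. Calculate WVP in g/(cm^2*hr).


Formula: WVP = loss / (area * time)
Substituting: WVP = 4.6760 / (8.6620 * 15.2570)
Result: 0.0353824 g/(cm^2*hr)


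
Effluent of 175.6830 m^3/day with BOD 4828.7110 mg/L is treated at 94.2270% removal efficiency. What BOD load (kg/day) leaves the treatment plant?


Load_in = volume * conc / 1000 = 175.6830 * 4828.7110 / 1000 = 848.3224 kg/day
Removed = Load_in * eff / 100 = 848.3224 * 94.2270 / 100 = 799.3488 kg/day
Load_out = Load_in - Removed = 848.3224 - 799.3488 = 48.9737 kg/day


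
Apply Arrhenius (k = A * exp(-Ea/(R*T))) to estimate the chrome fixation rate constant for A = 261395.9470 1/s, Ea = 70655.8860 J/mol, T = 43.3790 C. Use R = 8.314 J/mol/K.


T_K = T_C + 273.15 = 43.3790 + 273.15 = 316.5290 K
exponent = -Ea / (R * T_K) = -70655.8860 / (8.314 * 316.5290) = -26.8488
k = A * exp(exponent) = 261395.9470 * exp(-26.8488) = 5.7150e-07 1/s


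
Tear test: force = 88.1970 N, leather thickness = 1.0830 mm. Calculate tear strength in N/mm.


Formula: Tear strength = force / thickness
Substituting: Tear strength = 88.1970 / 1.0830
Result: 81.4377 N/mm


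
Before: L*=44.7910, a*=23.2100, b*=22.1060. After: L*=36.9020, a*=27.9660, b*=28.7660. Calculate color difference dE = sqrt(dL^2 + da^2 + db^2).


dL = -7.8890, da = 4.7560, db = 6.6600
dE = sqrt((-7.8890)^2 + 4.7560^2 + 6.6600^2) = 11.3671


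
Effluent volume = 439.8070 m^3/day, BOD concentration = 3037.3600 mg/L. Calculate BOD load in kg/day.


Formula: BOD_load = volume * conc / 1000
Substituting: BOD_load = 439.8070 * 3037.3600 / 1000
Result: 1335.8522 kg/day


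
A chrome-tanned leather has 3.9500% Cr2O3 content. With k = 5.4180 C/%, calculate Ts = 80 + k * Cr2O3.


Formula: Ts = 80 + k * Cr2O3
Substituting: Ts = 80 + 5.4180 * 3.9500
Result: 101.4011 C


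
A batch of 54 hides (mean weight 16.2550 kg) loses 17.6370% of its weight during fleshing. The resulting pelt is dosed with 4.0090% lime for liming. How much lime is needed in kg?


Total_raw = N * avg_wt = 54 * 16.2550 = 877.7700 kg
Substrate = Total_raw * (1 - loss/100) = 877.7700 * (1 - 17.6370/100) = 722.9577 kg
Lime = Substrate * pct / 100 = 722.9577 * 4.0090 / 100 = 28.9834 kg


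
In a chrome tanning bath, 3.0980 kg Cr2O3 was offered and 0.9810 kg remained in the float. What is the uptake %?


Formula: Uptake = (offered - residual) / offered * 100
Substituting: Uptake = (3.0980 - 0.9810) / 3.0980 * 100
Result: 68.3344 %


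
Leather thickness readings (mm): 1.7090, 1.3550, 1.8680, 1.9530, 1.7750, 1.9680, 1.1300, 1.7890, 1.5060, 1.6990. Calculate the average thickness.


Formula: Average = sum / n
Substituting: Average = 16.7520 / 10
Result: 1.6752 mm


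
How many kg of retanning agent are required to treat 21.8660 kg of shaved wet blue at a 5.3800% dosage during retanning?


Formula: Retan = substrate * pct / 100
Substituting: Retan = 21.8660 * 5.3800 / 100
Result: 1.1764 kg


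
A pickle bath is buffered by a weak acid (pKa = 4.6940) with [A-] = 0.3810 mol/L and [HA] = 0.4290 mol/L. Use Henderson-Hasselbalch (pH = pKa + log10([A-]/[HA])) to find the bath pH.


ratio = [A-] / [HA] = 0.3810 / 0.4290 = 0.8881
log10(ratio) = -0.0515323
pH = pKa + log10(ratio) = 4.6940 - 0.0515323 = 4.6425


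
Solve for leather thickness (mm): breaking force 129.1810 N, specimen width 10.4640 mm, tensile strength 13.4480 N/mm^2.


Formula: t = F / (TS * w)
Substituting: t = 129.1810 / (13.4480 * 10.4640)
Result: 0.9180 mm


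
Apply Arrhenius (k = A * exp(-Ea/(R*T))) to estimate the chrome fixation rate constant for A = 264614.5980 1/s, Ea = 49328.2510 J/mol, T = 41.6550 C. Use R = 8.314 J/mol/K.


T_K = T_C + 273.15 = 41.6550 + 273.15 = 314.8050 K
exponent = -Ea / (R * T_K) = -49328.2510 / (8.314 * 314.8050) = -18.8471
k = A * exp(exponent) = 264614.5980 * exp(-18.8471) = 0.00172755 1/s


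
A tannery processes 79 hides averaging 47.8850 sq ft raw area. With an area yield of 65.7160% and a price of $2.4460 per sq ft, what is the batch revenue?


Raw_total = N * avg_area = 79 * 47.8850 = 3782.9150 sq ft
Finished = Raw_total * yield / 100 = 3782.9150 * 65.7160 / 100 = 2485.9804 sq ft
Value = Finished * price = 2485.9804 * 2.4460 = 6080.7081 $


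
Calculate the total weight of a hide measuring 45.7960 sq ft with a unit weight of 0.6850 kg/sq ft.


Formula: Weight = area * weight_per_sqft
Substituting: Weight = 45.7960 * 0.6850
Result: 31.3703 kg


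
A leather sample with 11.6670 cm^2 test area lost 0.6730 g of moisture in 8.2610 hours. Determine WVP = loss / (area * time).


Formula: WVP = loss / (area * time)
Substituting: WVP = 0.6730 / (11.6670 * 8.2610)
Result: 0.0069827 g/(cm^2*hr)


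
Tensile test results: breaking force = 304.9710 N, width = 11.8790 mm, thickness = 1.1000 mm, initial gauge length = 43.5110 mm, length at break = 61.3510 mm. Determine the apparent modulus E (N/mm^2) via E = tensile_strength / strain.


TS = F / (w * t) = 304.9710 / (11.8790 * 1.1000) = 23.3392 N/mm^2
strain = (Lf - L0) / L0 = (61.3510 - 43.5110) / 43.5110 = 0.4100
E = TS / strain = 23.3392 / 0.4100 = 56.9233 N/mm^2


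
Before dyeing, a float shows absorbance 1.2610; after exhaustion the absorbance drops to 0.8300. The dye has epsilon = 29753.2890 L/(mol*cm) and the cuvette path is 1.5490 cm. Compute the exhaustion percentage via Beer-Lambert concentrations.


c_initial = A_i / (epsilon * l) = 1.2610 / (29753.2890 * 1.5490) = 2.7361e-05 mol/L
c_final = A_f / (epsilon * l) = 0.8300 / (29753.2890 * 1.5490) = 1.8009e-05 mol/L
Exhaustion = (c_initial - c_final) / c_initial * 100 = (2.7361e-05 - 1.8009e-05) / 2.7361e-05 * 100 = 34.1792 %


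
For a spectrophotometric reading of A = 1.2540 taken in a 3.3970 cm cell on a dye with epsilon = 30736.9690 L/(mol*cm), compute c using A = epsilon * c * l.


Formula: c = A / (epsilon * l)
Substituting: c = 1.2540 / (30736.9690 * 3.3970)
Result: 1.2010e-05 mol/L


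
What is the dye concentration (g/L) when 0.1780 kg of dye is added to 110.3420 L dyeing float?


Formula: Conc = dye_mass(kg) / volume(L) * 1000
Substituting: Conc = 0.1780 / 110.3420 * 1000
Result: 1.6132 g/L


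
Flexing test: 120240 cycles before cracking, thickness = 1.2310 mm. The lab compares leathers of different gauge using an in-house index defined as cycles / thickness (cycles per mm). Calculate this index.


Formula: Index = cycles / thickness
Substituting: Index = 120240 / 1.2310
Result: 97676.6856 cycles/mm


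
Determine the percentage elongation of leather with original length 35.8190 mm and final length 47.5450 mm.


Formula: Elongation = (Lf - L0) / L0 * 100
Substituting: Elongation = (47.5450 - 35.8190) / 35.8190 * 100
Result: 32.7368 %


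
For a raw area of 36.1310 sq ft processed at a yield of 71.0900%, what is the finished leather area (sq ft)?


Formula: finished = raw * yield / 100
Substituting: finished = 36.1310 * 71.0900 / 100
Result: 25.6855 sq ft


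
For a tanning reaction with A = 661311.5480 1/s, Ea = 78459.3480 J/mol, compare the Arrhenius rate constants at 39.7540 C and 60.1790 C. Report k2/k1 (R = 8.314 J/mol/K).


T1 = 39.7540 + 273.15 = 312.9040 K; T2 = 60.1790 + 273.15 = 333.3290 K
k1 = A * exp(-Ea/(R*T1)) = 661311.5480 * exp(-78459.3480/(8.314*312.9040)) = 5.2762e-08 1/s
k2 = A * exp(-Ea/(R*T2)) = 661311.5480 * exp(-78459.3480/(8.314*333.3290)) = 3.3490e-07 1/s
k2/k1 = 3.3490e-07 / 5.2762e-08 = 6.3474


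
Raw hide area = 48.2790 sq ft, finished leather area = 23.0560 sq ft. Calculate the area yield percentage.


Formula: Yield = finished / raw * 100
Substituting: Yield = 23.0560 / 48.2790 * 100
Result: 47.7558 %


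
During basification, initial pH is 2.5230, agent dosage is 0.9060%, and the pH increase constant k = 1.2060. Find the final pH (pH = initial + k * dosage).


Formula: pH_final = pH_initial + k * base_pct
Substituting: pH_final = 2.5230 + 1.2060 * 0.9060
Result: 3.6156


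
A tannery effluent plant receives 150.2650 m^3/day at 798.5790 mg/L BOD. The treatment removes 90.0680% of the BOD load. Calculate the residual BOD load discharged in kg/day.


Load_in = volume * conc / 1000 = 150.2650 * 798.5790 / 1000 = 119.9985 kg/day
Removed = Load_in * eff / 100 = 119.9985 * 90.0680 / 100 = 108.0802 kg/day
Load_out = Load_in - Removed = 119.9985 - 108.0802 = 11.9182 kg/day


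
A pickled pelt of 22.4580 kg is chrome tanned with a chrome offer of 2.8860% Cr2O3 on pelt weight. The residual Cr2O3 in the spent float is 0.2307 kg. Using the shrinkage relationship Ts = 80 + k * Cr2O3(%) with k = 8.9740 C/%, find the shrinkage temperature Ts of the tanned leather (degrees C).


Offered = pelt * offer_pct / 100 = 22.4580 * 2.8860 / 100 = 0.6481 kg
Uptake = offered - residual = 0.6481 - 0.2307 = 0.4174 kg
Cr2O3% on pelt = uptake / pelt * 100 = 0.4174 / 22.4580 * 100 = 1.8587 %
Ts = 80 + k * Cr2O3% = 80 + 8.9740 * 1.8587 = 96.6804 C


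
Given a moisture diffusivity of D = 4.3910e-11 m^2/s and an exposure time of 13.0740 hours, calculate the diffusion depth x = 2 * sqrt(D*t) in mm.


t = 13.0740 hr * 3600 = 47066.4000 s
D * t = 4.3910e-11 * 47066.4000 = 2.0667e-06
x = 2 * sqrt(D*t) = 2 * sqrt(2.0667e-06) = 0.00287519 m = 2.8752 mm


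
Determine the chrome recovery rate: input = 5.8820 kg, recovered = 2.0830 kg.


Formula: Recovery = recovered / input * 100
Substituting: Recovery = 2.0830 / 5.8820 * 100
Result: 35.4131 %


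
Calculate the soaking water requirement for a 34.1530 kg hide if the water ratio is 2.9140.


Formula: Water = hide_weight * ratio
Substituting: Water = 34.1530 * 2.9140
Result: 99.5218 kg


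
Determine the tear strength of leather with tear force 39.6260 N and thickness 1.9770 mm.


Formula: Tear strength = force / thickness
Substituting: Tear strength = 39.6260 / 1.9770
Result: 20.0435 N/mm


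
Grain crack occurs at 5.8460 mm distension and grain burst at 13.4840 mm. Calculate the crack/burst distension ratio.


Formula: Ratio = crack / burst
Substituting: Ratio = 5.8460 / 13.4840
Result: 0.4336


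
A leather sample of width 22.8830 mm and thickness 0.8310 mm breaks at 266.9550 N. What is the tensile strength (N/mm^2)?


Formula: TS = force / (width * thickness)
Substituting: TS = 266.9550 / (22.8830 * 0.8310)
Result: 14.0386 N/mm^2


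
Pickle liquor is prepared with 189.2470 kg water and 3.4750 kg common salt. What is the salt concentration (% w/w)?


Formula: Conc = salt / (water + salt) * 100
Substituting: Conc = 3.4750 / (189.2470 + 3.4750) * 100
Result: 1.8031 %


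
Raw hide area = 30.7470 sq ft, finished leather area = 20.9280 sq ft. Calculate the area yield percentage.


Formula: Yield = finished / raw * 100
Substituting: Yield = 20.9280 / 30.7470 * 100
Result: 68.0652 %


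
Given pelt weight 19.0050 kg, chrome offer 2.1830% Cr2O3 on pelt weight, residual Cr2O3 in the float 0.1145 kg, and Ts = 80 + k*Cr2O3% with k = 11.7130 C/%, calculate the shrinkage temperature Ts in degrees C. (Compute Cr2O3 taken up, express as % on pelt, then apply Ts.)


Offered = pelt * offer_pct / 100 = 19.0050 * 2.1830 / 100 = 0.4149 kg
Uptake = offered - residual = 0.4149 - 0.1145 = 0.3004 kg
Cr2O3% on pelt = uptake / pelt * 100 = 0.3004 / 19.0050 * 100 = 1.5805 %
Ts = 80 + k * Cr2O3% = 80 + 11.7130 * 1.5805 = 98.5127 C


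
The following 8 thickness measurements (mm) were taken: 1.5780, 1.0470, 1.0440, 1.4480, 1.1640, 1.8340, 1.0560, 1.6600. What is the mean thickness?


Formula: Average = sum / n
Substituting: Average = 10.8310 / 8
Result: 1.3539 mm


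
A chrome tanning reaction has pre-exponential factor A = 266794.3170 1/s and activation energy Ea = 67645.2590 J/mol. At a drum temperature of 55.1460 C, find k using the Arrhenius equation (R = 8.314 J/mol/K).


T_K = T_C + 273.15 = 55.1460 + 273.15 = 328.2960 K
exponent = -Ea / (R * T_K) = -67645.2590 / (8.314 * 328.2960) = -24.7834
k = A * exp(exponent) = 266794.3170 * exp(-24.7834) = 4.6011e-06 1/s


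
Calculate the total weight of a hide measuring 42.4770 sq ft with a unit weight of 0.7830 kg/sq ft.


Formula: Weight = area * weight_per_sqft
Substituting: Weight = 42.4770 * 0.7830
Result: 33.2595 kg


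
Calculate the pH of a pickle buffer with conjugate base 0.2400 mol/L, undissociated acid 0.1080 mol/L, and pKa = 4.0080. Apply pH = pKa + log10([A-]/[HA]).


ratio = [A-] / [HA] = 0.2400 / 0.1080 = 2.2222
log10(ratio) = 0.3468
pH = pKa + log10(ratio) = 4.0080 + 0.3468 = 4.3548


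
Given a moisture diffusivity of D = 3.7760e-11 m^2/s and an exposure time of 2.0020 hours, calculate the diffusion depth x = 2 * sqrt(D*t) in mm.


t = 2.0020 hr * 3600 = 7207.2000 s
D * t = 3.7760e-11 * 7207.2000 = 2.7214e-07
x = 2 * sqrt(D*t) = 2 * sqrt(2.7214e-07) = 0.00104335 m = 1.0433 mm


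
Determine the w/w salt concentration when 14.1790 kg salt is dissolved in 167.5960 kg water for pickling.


Formula: Conc = salt / (water + salt) * 100
Substituting: Conc = 14.1790 / (167.5960 + 14.1790) * 100
Result: 7.8003 %


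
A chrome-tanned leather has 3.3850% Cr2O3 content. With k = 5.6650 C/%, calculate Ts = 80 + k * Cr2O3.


Formula: Ts = 80 + k * Cr2O3
Substituting: Ts = 80 + 5.6650 * 3.3850
Result: 99.1760 C


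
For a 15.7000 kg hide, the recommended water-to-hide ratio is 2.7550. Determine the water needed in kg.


Formula: Water = hide_weight * ratio
Substituting: Water = 15.7000 * 2.7550
Result: 43.2535 kg


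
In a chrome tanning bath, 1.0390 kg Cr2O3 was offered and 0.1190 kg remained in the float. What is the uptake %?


Formula: Uptake = (offered - residual) / offered * 100
Substituting: Uptake = (1.0390 - 0.1190) / 1.0390 * 100
Result: 88.5467 %


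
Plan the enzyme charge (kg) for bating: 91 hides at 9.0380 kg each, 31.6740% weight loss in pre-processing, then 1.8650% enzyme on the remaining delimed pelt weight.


Total_raw = N * avg_wt = 91 * 9.0380 = 822.4580 kg
Substrate = Total_raw * (1 - loss/100) = 822.4580 * (1 - 31.6740/100) = 561.9527 kg
Enzyme = Substrate * pct / 100 = 561.9527 * 1.8650 / 100 = 10.4804 kg


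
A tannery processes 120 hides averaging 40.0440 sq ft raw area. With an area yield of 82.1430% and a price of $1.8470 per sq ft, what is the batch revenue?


Raw_total = N * avg_area = 120 * 40.0440 = 4805.2800 sq ft
Finished = Raw_total * yield / 100 = 4805.2800 * 82.1430 / 100 = 3947.2012 sq ft
Value = Finished * price = 3947.2012 * 1.8470 = 7290.4805 $


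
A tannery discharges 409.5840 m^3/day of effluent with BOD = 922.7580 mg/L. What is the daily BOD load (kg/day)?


Formula: BOD_load = volume * conc / 1000
Substituting: BOD_load = 409.5840 * 922.7580 / 1000
Result: 377.9469 kg/day


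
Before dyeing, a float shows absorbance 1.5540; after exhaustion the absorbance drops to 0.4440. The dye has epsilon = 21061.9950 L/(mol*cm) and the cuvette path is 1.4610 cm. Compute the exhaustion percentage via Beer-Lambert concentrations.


c_initial = A_i / (epsilon * l) = 1.5540 / (21061.9950 * 1.4610) = 5.0501e-05 mol/L
c_final = A_f / (epsilon * l) = 0.4440 / (21061.9950 * 1.4610) = 1.4429e-05 mol/L
Exhaustion = (c_initial - c_final) / c_initial * 100 = (5.0501e-05 - 1.4429e-05) / 5.0501e-05 * 100 = 71.4286 %


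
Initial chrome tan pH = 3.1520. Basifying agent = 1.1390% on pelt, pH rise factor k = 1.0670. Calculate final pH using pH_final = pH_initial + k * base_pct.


Formula: pH_final = pH_initial + k * base_pct
Substituting: pH_final = 3.1520 + 1.0670 * 1.1390
Result: 4.3673


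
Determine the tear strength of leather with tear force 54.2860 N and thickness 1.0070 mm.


Formula: Tear strength = force / thickness
Substituting: Tear strength = 54.2860 / 1.0070
Result: 53.9086 N/mm


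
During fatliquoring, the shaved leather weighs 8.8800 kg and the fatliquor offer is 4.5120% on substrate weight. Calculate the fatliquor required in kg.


Formula: Fat = substrate * pct / 100
Substituting: Fat = 8.8800 * 4.5120 / 100
Result: 0.4007 kg


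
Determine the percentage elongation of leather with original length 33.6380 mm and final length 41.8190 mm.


Formula: Elongation = (Lf - L0) / L0 * 100
Substituting: Elongation = (41.8190 - 33.6380) / 33.6380 * 100
Result: 24.3207 %


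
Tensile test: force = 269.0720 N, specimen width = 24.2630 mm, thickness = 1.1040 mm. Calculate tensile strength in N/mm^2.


Formula: TS = force / (width * thickness)
Substituting: TS = 269.0720 / (24.2630 * 1.1040)
Result: 10.0451 N/mm^2


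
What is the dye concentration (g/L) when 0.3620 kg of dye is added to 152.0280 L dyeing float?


Formula: Conc = dye_mass(kg) / volume(L) * 1000
Substituting: Conc = 0.3620 / 152.0280 * 1000
Result: 2.3811 g/L


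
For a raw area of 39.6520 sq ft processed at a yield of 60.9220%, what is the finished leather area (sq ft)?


Formula: finished = raw * yield / 100
Substituting: finished = 39.6520 * 60.9220 / 100
Result: 24.1568 sq ft


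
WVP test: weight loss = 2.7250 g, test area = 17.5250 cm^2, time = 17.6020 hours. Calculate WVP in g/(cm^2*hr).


Formula: WVP = loss / (area * time)
Substituting: WVP = 2.7250 / (17.5250 * 17.6020)
Result: 0.00883378 g/(cm^2*hr)


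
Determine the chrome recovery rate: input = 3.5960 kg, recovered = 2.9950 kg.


Formula: Recovery = recovered / input * 100
Substituting: Recovery = 2.9950 / 3.5960 * 100
Result: 83.2870 %


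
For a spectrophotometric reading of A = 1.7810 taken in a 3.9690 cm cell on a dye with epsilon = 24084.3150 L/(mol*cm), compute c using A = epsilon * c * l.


Formula: c = A / (epsilon * l)
Substituting: c = 1.7810 / (24084.3150 * 3.9690)
Result: 1.8632e-05 mol/L


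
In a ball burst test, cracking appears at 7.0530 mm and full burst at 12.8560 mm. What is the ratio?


Formula: Ratio = crack / burst
Substituting: Ratio = 7.0530 / 12.8560
Result: 0.5486


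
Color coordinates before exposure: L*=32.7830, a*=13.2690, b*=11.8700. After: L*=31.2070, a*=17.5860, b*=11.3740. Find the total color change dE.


dL = -1.5760, da = 4.3170, db = -0.4960
dE = sqrt((-1.5760)^2 + 4.3170^2 + (-0.4960)^2) = 4.6224


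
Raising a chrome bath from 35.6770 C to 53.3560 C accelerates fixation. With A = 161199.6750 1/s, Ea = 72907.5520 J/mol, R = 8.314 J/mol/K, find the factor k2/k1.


T1 = 35.6770 + 273.15 = 308.8270 K; T2 = 53.3560 + 273.15 = 326.5060 K
k1 = A * exp(-Ea/(R*T1)) = 161199.6750 * exp(-72907.5520/(8.314*308.8270)) = 7.5062e-08 1/s
k2 = A * exp(-Ea/(R*T2)) = 161199.6750 * exp(-72907.5520/(8.314*326.5060)) = 3.4926e-07 1/s
k2/k1 = 3.4926e-07 / 7.5062e-08 = 4.6529


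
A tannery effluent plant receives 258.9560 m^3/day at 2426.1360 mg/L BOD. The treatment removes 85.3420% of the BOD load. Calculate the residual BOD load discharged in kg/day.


Load_in = volume * conc / 1000 = 258.9560 * 2426.1360 / 1000 = 628.2625 kg/day
Removed = Load_in * eff / 100 = 628.2625 * 85.3420 / 100 = 536.1718 kg/day
Load_out = Load_in - Removed = 628.2625 - 536.1718 = 92.0907 kg/day


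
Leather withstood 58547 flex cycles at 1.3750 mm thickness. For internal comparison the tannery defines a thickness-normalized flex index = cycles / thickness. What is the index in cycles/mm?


Formula: Index = cycles / thickness
Substituting: Index = 58547 / 1.3750
Result: 42579.6364 cycles/mm


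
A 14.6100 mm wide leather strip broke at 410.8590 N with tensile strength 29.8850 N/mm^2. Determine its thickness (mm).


Formula: t = F / (TS * w)
Substituting: t = 410.8590 / (29.8850 * 14.6100)
Result: 0.9410 mm


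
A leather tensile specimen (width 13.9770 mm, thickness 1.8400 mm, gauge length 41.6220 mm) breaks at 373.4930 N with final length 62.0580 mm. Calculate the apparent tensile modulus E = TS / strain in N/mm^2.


TS = F / (w * t) = 373.4930 / (13.9770 * 1.8400) = 14.5228 N/mm^2
strain = (Lf - L0) / L0 = (62.0580 - 41.6220) / 41.6220 = 0.4910
E = TS / strain = 14.5228 / 0.4910 = 29.5786 N/mm^2


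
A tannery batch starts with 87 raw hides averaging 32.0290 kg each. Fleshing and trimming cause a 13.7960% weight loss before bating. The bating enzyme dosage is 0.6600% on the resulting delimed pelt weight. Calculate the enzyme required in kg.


Total_raw = N * avg_wt = 87 * 32.0290 = 2786.5230 kg
Substrate = Total_raw * (1 - loss/100) = 2786.5230 * (1 - 13.7960/100) = 2402.0943 kg
Enzyme = Substrate * pct / 100 = 2402.0943 * 0.6600 / 100 = 15.8538 kg


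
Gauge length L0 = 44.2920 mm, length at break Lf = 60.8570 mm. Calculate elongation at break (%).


Formula: Elongation = (Lf - L0) / L0 * 100
Substituting: Elongation = (60.8570 - 44.2920) / 44.2920 * 100
Result: 37.3995 %


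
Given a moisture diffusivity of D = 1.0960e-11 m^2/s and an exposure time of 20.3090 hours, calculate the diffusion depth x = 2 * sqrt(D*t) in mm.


t = 20.3090 hr * 3600 = 73112.4000 s
D * t = 1.0960e-11 * 73112.4000 = 8.0131e-07
x = 2 * sqrt(D*t) = 2 * sqrt(8.0131e-07) = 0.00179032 m = 1.7903 mm


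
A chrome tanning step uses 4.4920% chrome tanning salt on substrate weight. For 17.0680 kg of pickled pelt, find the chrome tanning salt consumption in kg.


Formula: Chrome = substrate * pct / 100
Substituting: Chrome = 17.0680 * 4.4920 / 100
Result: 0.7667 kg


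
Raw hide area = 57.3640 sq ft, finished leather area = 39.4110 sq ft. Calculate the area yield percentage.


Formula: Yield = finished / raw * 100
Substituting: Yield = 39.4110 / 57.3640 * 100
Result: 68.7034 %


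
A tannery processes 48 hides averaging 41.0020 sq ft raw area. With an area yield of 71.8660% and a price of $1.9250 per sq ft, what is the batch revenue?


Raw_total = N * avg_area = 48 * 41.0020 = 1968.0960 sq ft
Finished = Raw_total * yield / 100 = 1968.0960 * 71.8660 / 100 = 1414.3919 sq ft
Value = Finished * price = 1414.3919 * 1.9250 = 2722.7044 $


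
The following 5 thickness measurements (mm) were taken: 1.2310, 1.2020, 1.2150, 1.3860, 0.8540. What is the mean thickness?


Formula: Average = sum / n
Substituting: Average = 5.8880 / 5
Result: 1.1776 mm


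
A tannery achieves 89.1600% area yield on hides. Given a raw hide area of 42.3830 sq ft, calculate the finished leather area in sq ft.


Formula: finished = raw * yield / 100
Substituting: finished = 42.3830 * 89.1600 / 100
Result: 37.7887 sq ft


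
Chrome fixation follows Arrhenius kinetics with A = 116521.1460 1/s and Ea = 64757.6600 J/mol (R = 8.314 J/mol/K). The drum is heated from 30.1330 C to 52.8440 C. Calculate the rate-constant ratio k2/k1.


T1 = 30.1330 + 273.15 = 303.2830 K; T2 = 52.8440 + 273.15 = 325.9940 K
k1 = A * exp(-Ea/(R*T1)) = 116521.1460 * exp(-64757.6600/(8.314*303.2830)) = 8.1799e-07 1/s
k2 = A * exp(-Ea/(R*T2)) = 116521.1460 * exp(-64757.6600/(8.314*325.9940)) = 4.8954e-06 1/s
k2/k1 = 4.8954e-06 / 8.1799e-07 = 5.9847


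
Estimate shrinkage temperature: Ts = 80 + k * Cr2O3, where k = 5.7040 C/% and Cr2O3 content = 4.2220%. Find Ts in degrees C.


Formula: Ts = 80 + k * Cr2O3
Substituting: Ts = 80 + 5.7040 * 4.2220
Result: 104.0823 C
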